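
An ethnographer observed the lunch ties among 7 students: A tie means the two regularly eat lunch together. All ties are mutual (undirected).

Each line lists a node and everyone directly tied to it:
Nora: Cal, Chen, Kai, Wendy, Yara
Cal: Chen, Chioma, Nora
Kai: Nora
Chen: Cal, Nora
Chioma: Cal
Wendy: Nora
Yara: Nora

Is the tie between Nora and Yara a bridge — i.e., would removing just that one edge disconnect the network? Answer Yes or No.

Yes

Without the Nora–Yara edge there is no alternate route between Nora and Yara, so the network disconnects. It is a bridge.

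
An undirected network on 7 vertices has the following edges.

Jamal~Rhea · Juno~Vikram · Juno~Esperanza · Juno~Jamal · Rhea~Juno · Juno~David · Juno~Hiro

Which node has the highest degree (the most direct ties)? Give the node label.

Degrees — David:1, Esperanza:1, Hiro:1, Jamal:2, Juno:6, Rhea:2, Vikram:1.
The maximum is 6, attained only by Juno.

Juno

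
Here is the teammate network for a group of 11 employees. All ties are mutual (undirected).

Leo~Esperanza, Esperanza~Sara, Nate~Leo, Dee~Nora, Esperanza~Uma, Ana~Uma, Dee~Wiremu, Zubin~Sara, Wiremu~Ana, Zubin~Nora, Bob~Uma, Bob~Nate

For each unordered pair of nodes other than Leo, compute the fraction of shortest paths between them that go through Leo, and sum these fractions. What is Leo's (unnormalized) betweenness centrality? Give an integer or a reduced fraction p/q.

Pairs whose geodesics pass through Leo — Nate–Esperanza: 1; Nate–Sara: 1; Nate–Zubin: 1; Nate–Nora: 1.
All other pairs contribute 0.
Summing the contributions gives betweenness(Leo) = 4.

4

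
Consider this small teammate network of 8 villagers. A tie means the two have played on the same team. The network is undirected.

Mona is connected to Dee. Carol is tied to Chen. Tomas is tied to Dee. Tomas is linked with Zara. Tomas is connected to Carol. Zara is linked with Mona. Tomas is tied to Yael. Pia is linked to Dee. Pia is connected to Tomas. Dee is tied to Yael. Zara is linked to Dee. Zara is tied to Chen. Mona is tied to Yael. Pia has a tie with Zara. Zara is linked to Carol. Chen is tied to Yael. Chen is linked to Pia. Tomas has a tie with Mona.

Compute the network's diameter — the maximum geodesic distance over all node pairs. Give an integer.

2

Eccentricity of each node (its greatest distance to any other): Carol:2, Chen:2, Dee:2, Mona:2, Pia:2, Tomas:2, Yael:2, Zara:2.
The maximum eccentricity is 2, realized for instance by the pair Mona–Carol via Mona – Tomas – Carol. So the diameter is 2.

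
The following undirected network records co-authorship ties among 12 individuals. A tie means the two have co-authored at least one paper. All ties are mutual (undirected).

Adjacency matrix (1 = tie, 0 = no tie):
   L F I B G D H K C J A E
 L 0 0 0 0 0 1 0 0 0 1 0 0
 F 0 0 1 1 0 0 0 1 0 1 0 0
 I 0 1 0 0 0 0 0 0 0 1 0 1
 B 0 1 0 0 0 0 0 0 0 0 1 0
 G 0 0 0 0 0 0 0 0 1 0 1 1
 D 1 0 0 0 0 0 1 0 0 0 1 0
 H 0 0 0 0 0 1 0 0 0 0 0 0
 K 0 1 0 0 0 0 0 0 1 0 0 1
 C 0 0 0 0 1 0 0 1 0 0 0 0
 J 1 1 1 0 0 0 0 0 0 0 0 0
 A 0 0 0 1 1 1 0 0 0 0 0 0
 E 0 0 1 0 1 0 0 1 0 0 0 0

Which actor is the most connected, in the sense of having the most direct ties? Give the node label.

F

Degrees — A:3, B:2, C:2, D:3, E:3, F:4, G:3, H:1, I:3, J:3, K:3, L:2.
The maximum is 4, attained only by F.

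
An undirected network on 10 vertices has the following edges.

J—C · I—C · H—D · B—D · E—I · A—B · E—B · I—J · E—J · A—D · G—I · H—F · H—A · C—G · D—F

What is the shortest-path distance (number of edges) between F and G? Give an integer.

One shortest route is F – D – B – E – I – G, which uses 5 edges, and at distance 4 from F we only reach {I, J}, which does not include G. So d(F,G) = 5.

5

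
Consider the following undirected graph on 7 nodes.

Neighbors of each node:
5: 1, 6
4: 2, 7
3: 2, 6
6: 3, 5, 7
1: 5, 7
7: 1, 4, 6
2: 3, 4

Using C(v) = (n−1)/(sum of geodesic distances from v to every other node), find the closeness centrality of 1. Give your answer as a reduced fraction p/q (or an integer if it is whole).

1/2

Distances from 1: 2:3, 3:3, 4:2, 5:1, 6:2, 7:1. Sum = 12.
n = 7, so closeness = 6/12 = 1/2.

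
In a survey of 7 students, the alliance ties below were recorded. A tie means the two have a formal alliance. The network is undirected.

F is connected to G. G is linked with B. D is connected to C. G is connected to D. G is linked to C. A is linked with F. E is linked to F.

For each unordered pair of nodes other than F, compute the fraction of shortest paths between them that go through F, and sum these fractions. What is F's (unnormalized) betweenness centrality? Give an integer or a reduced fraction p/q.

9

Pairs whose geodesics pass through F — E–B: 1; E–G: 1; E–A: 1; E–D: 1; E–C: 1; B–A: 1; G–A: 1; A–D: 1; A–C: 1.
All other pairs contribute 0.
Summing the contributions gives betweenness(F) = 9.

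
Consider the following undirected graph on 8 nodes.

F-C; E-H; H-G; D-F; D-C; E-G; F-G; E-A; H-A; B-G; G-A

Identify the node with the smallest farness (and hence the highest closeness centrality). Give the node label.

Farness (sum of distances to all others) for each node — A:13, B:15, C:16, D:16, E:13, F:11, G:9, H:13.
The smallest farness is 9, for G, so G has the highest closeness.

G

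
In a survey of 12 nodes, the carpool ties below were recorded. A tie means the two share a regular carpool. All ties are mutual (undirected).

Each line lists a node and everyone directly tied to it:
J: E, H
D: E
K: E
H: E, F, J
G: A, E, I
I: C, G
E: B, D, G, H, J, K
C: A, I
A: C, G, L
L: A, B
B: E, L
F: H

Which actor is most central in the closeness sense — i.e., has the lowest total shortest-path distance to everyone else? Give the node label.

E

Farness (sum of distances to all others) for each node — A:25, B:23, C:33, D:27, E:17, F:34, G:20, H:24, I:28, J:25, K:27, L:27.
The smallest farness is 17, for E, so E has the highest closeness.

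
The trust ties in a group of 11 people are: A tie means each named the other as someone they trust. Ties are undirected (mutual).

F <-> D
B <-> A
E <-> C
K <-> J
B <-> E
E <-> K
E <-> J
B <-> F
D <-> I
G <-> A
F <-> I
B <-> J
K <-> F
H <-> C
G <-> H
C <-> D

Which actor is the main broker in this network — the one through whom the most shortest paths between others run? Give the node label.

B

Unnormalized betweenness of each node: A:21/4, B:149/12, C:125/12, D:29/6, E:15/2, F:39/4, G:2, H:15/4, I:0, J:11/12, K:13/6.
B has the largest value, 149/12, making it the main broker — the node through which the most shortest paths run.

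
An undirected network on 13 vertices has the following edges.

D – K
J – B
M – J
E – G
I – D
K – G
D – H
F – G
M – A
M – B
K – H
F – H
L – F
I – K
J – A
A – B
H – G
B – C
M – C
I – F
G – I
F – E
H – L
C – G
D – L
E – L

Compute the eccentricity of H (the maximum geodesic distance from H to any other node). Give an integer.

Distances from H: A:4, B:3, C:2, D:1, E:2, F:1, G:1, I:2, J:4, K:1, L:1, M:3.
The largest is 4 (to J and A), so the eccentricity of H is 4.

4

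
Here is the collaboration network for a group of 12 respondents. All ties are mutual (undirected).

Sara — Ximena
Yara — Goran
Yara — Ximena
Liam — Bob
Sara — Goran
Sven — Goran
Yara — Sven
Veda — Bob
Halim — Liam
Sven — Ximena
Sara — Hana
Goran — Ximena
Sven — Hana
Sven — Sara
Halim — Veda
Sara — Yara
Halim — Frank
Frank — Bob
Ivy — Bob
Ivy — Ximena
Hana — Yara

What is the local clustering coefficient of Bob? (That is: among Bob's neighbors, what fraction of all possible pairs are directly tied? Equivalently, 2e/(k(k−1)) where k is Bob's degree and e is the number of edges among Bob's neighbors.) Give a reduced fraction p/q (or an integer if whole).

0

Bob's neighbors: Frank, Ivy, Liam, and Veda (k = 4).
Possible neighbor pairs: C(4,2) = 6. Edges among them: none → e = 0.
Clustering(Bob) = 0/6 = 0.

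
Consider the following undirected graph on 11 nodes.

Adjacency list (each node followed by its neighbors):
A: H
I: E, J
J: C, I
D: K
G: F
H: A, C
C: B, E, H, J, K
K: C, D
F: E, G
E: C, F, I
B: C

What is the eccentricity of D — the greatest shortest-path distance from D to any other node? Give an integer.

5

Distances from D: A:4, B:3, C:2, E:3, F:4, G:5, H:3, I:4, J:3, K:1.
The largest is 5 (to G), so the eccentricity of D is 5.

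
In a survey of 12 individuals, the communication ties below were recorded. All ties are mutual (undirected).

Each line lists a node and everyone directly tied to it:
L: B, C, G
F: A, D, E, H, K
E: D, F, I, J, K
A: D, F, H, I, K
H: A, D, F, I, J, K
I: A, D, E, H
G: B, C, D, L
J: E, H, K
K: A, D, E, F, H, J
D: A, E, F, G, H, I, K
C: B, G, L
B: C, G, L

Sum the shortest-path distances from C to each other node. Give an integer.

27

Distances from C: A:3, B:1, D:2, E:3, F:3, G:1, H:3, I:3, J:4, K:3, L:1.
Sum = 3 + 1 + 2 + 3 + 3 + 1 + 3 + 3 + 4 + 3 + 1 = 27.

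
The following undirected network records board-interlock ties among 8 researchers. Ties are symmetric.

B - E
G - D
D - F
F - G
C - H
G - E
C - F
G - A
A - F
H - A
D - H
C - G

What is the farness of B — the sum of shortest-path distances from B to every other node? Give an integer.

Distances from B: A:3, C:3, D:3, E:1, F:3, G:2, H:4.
Sum = 3 + 3 + 3 + 1 + 3 + 2 + 4 = 19.

19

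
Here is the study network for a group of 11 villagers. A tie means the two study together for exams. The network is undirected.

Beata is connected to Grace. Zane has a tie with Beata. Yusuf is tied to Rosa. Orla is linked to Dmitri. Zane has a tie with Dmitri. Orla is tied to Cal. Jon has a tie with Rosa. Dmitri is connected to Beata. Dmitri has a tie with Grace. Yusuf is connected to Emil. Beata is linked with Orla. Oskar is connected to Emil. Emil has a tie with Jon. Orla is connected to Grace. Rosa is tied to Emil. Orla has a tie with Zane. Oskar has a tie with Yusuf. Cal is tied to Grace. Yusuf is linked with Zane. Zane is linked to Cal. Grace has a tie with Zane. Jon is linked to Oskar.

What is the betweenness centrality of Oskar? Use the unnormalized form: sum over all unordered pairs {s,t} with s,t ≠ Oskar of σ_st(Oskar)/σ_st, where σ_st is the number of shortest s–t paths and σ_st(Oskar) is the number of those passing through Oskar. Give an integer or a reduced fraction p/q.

7/3

Pairs whose geodesics pass through Oskar — Jon–Yusuf: 1/3; Jon–Beata: 1/3; Jon–Zane: 1/3; Jon–Dmitri: 1/3; Jon–Grace: 1/3; Jon–Orla: 1/3; Jon–Cal: 1/3.
All other pairs contribute 0.
Summing the contributions gives betweenness(Oskar) = 7/3.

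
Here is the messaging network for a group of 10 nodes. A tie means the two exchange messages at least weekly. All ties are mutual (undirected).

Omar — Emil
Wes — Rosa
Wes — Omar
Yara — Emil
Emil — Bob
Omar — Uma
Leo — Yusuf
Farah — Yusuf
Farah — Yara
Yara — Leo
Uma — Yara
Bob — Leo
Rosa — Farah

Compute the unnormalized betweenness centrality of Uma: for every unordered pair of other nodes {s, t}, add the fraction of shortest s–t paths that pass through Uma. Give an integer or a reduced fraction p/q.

61/30

Pairs whose geodesics pass through Uma — Omar–Farah: 1/3; Omar–Yusuf: 2/6; Omar–Leo: 1/3; Omar–Yara: 1/2; Wes–Leo: 1/5; Wes–Yara: 1/3.
All other pairs contribute 0.
Summing the contributions gives betweenness(Uma) = 61/30.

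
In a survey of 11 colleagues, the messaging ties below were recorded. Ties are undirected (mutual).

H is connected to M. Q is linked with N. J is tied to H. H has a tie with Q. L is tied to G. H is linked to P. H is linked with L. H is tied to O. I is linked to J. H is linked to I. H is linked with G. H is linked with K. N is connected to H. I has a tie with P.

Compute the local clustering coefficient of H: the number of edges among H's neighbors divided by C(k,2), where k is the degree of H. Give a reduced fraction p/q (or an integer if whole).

H's neighbors: G, I, J, K, L, M, N, O, P, and Q (k = 10).
Possible neighbor pairs: C(10,2) = 45. Edges among them: G–L, I–J, I–P, N–Q → e = 4.
Clustering(H) = 4/45.

4/45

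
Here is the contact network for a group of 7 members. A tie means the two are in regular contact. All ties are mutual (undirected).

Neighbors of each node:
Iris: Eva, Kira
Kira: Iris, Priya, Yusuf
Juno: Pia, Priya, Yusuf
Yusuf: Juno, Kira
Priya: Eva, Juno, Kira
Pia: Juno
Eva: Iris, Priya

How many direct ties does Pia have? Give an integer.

1

Pia is directly tied to Juno. That is 1 neighbor, so the degree of Pia is 1.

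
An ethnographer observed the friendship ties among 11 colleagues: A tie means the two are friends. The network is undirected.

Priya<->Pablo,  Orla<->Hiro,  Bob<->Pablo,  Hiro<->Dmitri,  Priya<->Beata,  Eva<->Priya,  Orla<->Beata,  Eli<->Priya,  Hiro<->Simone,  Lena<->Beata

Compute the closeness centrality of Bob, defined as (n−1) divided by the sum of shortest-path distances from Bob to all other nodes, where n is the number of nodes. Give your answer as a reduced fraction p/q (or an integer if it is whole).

Distances from Bob: Beata:3, Dmitri:6, Eli:3, Eva:3, Hiro:5, Lena:4, Orla:4, Pablo:1, Priya:2, Simone:6. Sum = 37.
n = 11, so closeness = 10/37.

10/37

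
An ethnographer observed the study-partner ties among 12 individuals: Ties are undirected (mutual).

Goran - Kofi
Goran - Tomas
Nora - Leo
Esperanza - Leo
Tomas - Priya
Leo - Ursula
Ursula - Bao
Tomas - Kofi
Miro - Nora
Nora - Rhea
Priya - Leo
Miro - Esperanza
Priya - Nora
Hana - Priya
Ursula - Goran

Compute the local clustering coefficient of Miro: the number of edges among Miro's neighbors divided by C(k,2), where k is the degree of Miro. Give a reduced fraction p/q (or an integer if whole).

0

Miro's neighbors: Esperanza and Nora (k = 2).
Possible neighbor pairs: C(2,2) = 1. Edges among them: none → e = 0.
Clustering(Miro) = 0/1.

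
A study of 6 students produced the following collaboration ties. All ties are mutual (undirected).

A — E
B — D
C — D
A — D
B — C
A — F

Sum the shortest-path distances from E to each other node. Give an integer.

Distances from E: A:1, B:3, C:3, D:2, F:2.
Sum = 1 + 3 + 3 + 2 + 2 = 11.

11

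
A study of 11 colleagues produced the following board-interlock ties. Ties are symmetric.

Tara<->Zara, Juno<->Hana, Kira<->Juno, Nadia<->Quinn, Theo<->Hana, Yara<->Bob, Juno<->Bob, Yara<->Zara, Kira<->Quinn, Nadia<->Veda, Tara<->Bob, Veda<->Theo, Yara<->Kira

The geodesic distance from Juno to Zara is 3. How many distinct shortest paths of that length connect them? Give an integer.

3

The shortest distance is 3. The length-3 paths are: Juno–Bob–Yara–Zara; Juno–Kira–Yara–Zara; Juno–Bob–Tara–Zara.
That gives 3 distinct shortest paths.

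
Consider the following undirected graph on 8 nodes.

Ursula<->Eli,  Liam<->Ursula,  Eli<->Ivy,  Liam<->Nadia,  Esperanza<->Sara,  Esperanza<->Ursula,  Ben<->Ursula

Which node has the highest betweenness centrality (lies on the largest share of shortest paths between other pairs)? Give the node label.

Unnormalized betweenness of each node: Ben:0, Eli:6, Esperanza:6, Ivy:0, Liam:6, Nadia:0, Sara:0, Ursula:18.
Ursula has the largest value, 18, making it the main broker — the node through which the most shortest paths run.

Ursula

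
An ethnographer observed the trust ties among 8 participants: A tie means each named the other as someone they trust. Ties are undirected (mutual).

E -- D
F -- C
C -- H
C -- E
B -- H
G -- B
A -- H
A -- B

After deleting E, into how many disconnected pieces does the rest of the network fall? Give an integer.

Without E, the remaining ties split the others into: {A, B, C, F, G, H}; {D}.
That's 2 separate components.

2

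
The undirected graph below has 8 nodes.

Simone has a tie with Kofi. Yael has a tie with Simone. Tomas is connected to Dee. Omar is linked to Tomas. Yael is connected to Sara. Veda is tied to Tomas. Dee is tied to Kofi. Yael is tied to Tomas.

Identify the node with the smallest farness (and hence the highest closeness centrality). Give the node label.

Tomas

Farness (sum of distances to all others) for each node — Dee:13, Kofi:15, Omar:16, Sara:17, Simone:14, Tomas:10, Veda:16, Yael:11.
The smallest farness is 10, for Tomas, so Tomas has the highest closeness.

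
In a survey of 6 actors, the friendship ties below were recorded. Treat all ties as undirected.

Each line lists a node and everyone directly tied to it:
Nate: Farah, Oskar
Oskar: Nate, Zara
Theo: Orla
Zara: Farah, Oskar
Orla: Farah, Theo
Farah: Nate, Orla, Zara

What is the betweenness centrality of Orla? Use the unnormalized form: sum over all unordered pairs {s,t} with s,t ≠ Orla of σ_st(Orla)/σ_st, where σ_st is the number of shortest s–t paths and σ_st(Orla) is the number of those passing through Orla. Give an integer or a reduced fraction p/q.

Pairs whose geodesics pass through Orla — Zara–Theo: 1; Nate–Theo: 1; Farah–Theo: 1; Oskar–Theo: 2/2.
All other pairs contribute 0.
Summing the contributions gives betweenness(Orla) = 4.

4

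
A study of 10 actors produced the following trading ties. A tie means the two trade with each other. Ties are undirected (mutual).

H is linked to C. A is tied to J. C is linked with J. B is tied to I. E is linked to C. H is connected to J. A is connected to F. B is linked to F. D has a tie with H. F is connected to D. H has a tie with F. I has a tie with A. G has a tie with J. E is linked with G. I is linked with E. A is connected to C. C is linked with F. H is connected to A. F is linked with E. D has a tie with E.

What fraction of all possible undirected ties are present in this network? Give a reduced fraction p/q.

There are 20 edges and 10 nodes, so the maximum possible is C(10,2) = 45.
Density = 20/45 = 4/9.

4/9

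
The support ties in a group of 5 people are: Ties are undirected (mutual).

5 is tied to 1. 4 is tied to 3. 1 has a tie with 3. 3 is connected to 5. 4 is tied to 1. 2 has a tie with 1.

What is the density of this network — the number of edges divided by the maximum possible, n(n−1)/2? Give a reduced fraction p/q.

3/5

There are 6 edges and 5 nodes, so the maximum possible is C(5,2) = 10.
Density = 6/10 = 3/5.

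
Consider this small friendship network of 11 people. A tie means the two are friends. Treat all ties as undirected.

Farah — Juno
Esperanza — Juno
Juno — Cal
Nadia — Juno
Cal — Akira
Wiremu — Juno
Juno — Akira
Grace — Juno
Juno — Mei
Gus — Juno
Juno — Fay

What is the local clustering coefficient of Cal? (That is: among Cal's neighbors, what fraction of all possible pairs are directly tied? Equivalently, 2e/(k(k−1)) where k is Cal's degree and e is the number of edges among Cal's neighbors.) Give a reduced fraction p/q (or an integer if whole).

Cal's neighbors: Akira and Juno (k = 2).
Possible neighbor pairs: C(2,2) = 1. Edges among them: Akira–Juno → e = 1.
Clustering(Cal) = 1/1.

1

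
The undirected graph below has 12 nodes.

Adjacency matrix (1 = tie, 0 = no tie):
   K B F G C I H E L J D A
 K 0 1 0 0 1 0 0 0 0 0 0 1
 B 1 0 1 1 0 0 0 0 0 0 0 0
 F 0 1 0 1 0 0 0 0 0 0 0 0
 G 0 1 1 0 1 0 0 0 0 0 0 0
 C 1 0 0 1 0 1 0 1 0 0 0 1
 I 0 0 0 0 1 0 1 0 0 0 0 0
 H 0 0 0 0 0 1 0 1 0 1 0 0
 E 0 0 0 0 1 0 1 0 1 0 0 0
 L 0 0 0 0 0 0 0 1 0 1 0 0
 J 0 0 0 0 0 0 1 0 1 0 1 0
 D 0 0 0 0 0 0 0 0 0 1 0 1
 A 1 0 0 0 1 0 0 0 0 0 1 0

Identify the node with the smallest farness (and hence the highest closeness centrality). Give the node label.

C

Farness (sum of distances to all others) for each node — A:22, B:28, C:18, D:26, E:22, F:32, G:24, H:26, I:24, J:28, K:22, L:28.
The smallest farness is 18, for C, so C has the highest closeness.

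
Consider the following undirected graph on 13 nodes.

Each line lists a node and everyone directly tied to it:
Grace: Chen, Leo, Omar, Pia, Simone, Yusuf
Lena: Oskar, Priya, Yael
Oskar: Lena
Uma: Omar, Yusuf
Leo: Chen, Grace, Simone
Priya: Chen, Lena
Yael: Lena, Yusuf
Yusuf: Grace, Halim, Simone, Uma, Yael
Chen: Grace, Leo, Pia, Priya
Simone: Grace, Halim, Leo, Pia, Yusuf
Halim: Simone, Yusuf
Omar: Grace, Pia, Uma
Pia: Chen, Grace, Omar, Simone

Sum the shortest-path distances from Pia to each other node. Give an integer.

Distances from Pia: Chen:1, Grace:1, Halim:2, Lena:3, Leo:2, Omar:1, Oskar:4, Priya:2, Simone:1, Uma:2, Yael:3, Yusuf:2.
Sum = 1 + 1 + 2 + 3 + 2 + 1 + 4 + 2 + 1 + 2 + 3 + 2 = 24.

24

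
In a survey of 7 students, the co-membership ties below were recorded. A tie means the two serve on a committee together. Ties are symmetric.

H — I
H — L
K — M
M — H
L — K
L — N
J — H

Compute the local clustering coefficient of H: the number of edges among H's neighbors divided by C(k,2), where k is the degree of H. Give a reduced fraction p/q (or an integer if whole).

H's neighbors: I, J, L, and M (k = 4).
Possible neighbor pairs: C(4,2) = 6. Edges among them: none → e = 0.
Clustering(H) = 0/6 = 0.

0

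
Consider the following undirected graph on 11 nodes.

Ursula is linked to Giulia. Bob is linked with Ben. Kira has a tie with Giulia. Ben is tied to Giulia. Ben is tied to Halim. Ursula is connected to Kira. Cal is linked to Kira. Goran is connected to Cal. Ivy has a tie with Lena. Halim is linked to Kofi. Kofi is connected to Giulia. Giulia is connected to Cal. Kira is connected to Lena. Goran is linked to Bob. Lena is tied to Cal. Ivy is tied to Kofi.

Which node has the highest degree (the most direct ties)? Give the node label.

Degrees — Ben:3, Bob:2, Cal:4, Giulia:5, Goran:2, Halim:2, Ivy:2, Kira:4, Kofi:3, Lena:3, Ursula:2.
The maximum is 5, attained only by Giulia.

Giulia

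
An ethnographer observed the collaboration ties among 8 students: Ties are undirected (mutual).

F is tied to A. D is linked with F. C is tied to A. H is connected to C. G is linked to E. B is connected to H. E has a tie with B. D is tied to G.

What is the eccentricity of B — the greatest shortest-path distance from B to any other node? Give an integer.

Distances from B: A:3, C:2, D:3, E:1, F:4, G:2, H:1.
The largest is 4 (to F), so the eccentricity of B is 4.

4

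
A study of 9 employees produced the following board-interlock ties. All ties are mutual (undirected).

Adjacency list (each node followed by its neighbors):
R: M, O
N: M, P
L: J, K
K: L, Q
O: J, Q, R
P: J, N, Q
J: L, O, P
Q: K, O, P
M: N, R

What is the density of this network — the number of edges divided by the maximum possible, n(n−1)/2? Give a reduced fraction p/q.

There are 11 edges and 9 nodes, so the maximum possible is C(9,2) = 36.
Density = 11/36.

11/36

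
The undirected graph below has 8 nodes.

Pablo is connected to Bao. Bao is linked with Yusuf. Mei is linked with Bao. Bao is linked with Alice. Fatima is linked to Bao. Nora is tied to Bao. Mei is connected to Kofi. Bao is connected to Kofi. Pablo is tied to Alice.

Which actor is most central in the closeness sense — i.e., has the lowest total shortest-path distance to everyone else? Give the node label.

Farness (sum of distances to all others) for each node — Alice:12, Bao:7, Fatima:13, Kofi:12, Mei:12, Nora:13, Pablo:12, Yusuf:13.
The smallest farness is 7, for Bao, so Bao has the highest closeness.

Bao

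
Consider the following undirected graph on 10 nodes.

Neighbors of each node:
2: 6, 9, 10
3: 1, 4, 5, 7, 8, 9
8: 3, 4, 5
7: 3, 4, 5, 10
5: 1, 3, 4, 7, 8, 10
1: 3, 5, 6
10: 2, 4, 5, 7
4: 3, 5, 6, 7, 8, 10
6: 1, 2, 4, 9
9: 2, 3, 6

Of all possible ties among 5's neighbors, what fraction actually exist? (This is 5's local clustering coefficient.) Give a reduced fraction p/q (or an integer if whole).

8/15

5's neighbors: 1, 3, 4, 7, 8, and 10 (k = 6).
Possible neighbor pairs: C(6,2) = 15. Edges among them: 1–3, 3–4, 3–7, 3–8, 4–7, 4–8, 4–10, 7–10 → e = 8.
Clustering(5) = 8/15.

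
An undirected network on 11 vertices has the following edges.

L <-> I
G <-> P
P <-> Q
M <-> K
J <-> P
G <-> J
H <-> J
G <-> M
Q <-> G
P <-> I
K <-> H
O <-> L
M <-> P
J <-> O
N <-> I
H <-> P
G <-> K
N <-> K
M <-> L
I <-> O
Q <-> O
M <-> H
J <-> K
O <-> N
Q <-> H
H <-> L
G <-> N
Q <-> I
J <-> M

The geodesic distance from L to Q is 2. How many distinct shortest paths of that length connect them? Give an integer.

The shortest distance is 2. The length-2 paths are: L–O–Q; L–H–Q; L–I–Q.
That gives 3 distinct shortest paths.

3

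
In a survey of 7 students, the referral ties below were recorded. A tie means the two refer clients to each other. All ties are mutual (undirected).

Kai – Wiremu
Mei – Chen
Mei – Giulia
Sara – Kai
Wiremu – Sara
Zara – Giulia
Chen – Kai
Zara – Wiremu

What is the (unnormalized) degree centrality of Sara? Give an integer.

Sara is directly tied to Kai and Wiremu. That is 2 neighbors, so the degree of Sara is 2.

2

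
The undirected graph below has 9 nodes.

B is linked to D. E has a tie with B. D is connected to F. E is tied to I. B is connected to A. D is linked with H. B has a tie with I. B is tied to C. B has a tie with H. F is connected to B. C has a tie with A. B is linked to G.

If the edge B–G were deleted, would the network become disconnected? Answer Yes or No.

Without the B–G edge there is no alternate route between B and G, so the network disconnects. It is a bridge.

Yes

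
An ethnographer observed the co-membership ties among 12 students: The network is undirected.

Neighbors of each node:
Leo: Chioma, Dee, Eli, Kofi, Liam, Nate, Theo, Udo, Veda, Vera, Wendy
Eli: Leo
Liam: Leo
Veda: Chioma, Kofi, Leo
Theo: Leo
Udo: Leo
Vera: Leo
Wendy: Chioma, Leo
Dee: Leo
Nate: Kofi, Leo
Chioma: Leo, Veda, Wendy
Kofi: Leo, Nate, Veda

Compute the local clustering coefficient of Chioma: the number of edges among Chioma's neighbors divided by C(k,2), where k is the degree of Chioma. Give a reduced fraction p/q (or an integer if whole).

2/3

Chioma's neighbors: Leo, Veda, and Wendy (k = 3).
Possible neighbor pairs: C(3,2) = 3. Edges among them: Leo–Veda, Leo–Wendy → e = 2.
Clustering(Chioma) = 2/3.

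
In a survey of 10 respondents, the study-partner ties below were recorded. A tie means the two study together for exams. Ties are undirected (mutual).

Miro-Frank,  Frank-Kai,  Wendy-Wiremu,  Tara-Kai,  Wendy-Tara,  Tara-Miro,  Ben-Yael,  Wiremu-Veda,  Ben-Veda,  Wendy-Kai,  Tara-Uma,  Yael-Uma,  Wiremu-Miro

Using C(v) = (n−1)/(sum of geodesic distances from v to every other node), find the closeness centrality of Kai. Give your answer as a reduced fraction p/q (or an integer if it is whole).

Distances from Kai: Ben:4, Frank:1, Miro:2, Tara:1, Uma:2, Veda:3, Wendy:1, Wiremu:2, Yael:3. Sum = 19.
n = 10, so closeness = 9/19.

9/19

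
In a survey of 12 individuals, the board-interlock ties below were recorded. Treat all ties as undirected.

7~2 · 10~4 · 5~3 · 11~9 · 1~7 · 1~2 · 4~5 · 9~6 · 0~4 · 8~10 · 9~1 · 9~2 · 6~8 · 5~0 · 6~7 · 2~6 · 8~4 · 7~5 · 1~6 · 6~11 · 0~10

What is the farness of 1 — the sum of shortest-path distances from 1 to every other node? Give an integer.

22

Distances from 1: 0:3, 2:1, 3:3, 4:3, 5:2, 6:1, 7:1, 8:2, 9:1, 10:3, 11:2.
Sum = 3 + 1 + 3 + 3 + 2 + 1 + 1 + 2 + 1 + 3 + 2 = 22.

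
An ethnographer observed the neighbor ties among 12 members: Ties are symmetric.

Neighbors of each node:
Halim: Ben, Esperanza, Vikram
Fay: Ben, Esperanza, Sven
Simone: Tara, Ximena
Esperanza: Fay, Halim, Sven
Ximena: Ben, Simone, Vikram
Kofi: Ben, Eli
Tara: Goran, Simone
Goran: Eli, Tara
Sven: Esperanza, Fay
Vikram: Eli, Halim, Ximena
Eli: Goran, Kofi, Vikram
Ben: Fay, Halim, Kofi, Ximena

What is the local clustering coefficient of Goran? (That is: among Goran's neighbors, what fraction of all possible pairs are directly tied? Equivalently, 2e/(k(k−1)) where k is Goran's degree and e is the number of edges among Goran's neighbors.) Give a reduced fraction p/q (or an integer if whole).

0

Goran's neighbors: Eli and Tara (k = 2).
Possible neighbor pairs: C(2,2) = 1. Edges among them: none → e = 0.
Clustering(Goran) = 0/1.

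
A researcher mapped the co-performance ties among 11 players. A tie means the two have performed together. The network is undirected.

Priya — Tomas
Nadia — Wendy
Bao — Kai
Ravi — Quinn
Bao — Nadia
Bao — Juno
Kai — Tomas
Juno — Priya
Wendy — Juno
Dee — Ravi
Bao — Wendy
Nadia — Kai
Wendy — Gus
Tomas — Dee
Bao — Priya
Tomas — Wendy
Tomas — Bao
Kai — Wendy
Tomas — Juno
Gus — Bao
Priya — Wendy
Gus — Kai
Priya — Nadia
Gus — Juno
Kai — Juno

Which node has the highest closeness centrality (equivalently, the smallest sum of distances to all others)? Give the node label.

Tomas

Farness (sum of distances to all others) for each node — Bao:16, Dee:20, Gus:22, Juno:17, Kai:17, Nadia:22, Priya:18, Quinn:36, Ravi:27, Tomas:15, Wendy:16.
The smallest farness is 15, for Tomas, so Tomas has the highest closeness.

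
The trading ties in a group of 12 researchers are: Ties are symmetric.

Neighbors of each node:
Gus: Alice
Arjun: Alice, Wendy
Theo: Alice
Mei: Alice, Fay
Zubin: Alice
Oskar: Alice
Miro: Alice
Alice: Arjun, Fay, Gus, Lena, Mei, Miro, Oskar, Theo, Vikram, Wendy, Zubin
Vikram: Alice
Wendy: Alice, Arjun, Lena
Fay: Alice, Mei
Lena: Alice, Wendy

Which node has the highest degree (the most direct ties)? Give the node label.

Degrees — Alice:11, Arjun:2, Fay:2, Gus:1, Lena:2, Mei:2, Miro:1, Oskar:1, Theo:1, Vikram:1, Wendy:3, Zubin:1.
The maximum is 11, attained only by Alice.

Alice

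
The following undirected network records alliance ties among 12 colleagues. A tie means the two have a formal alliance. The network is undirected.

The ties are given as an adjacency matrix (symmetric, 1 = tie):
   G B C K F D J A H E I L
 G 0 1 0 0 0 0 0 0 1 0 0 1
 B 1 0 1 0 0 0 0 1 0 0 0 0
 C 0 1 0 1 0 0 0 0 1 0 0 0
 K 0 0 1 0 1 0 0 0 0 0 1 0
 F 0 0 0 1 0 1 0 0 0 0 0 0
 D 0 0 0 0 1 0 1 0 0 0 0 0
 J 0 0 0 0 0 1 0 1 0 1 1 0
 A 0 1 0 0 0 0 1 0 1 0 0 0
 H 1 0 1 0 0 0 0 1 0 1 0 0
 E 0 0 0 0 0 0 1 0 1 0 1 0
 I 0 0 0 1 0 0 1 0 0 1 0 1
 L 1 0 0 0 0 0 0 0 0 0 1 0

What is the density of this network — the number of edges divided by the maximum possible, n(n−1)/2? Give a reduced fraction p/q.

3/11

There are 18 edges and 12 nodes, so the maximum possible is C(12,2) = 66.
Density = 18/66 = 3/11.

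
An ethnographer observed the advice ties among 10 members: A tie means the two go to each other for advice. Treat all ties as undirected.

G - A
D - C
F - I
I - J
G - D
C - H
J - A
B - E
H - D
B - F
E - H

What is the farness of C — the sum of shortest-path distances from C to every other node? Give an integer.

Distances from C: A:3, B:3, D:1, E:2, F:4, G:2, H:1, I:5, J:4.
Sum = 3 + 3 + 1 + 2 + 4 + 2 + 1 + 5 + 4 = 25.

25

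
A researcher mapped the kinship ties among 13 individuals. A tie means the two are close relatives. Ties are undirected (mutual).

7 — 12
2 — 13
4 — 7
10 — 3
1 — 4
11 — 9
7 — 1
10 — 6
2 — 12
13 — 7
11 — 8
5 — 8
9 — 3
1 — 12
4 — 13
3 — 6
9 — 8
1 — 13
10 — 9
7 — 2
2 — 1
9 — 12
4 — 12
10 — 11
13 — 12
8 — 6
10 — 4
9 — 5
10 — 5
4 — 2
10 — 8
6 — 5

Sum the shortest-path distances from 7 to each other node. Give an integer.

Distances from 7: 1:1, 2:1, 3:3, 4:1, 5:3, 6:3, 8:3, 9:2, 10:2, 11:3, 12:1, 13:1.
Sum = 1 + 1 + 3 + 1 + 3 + 3 + 3 + 2 + 2 + 3 + 1 + 1 = 24.

24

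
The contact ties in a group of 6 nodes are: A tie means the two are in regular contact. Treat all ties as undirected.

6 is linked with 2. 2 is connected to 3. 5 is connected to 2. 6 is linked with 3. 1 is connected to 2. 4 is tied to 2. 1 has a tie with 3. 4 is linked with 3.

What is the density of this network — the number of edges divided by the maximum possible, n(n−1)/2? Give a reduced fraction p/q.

8/15

There are 8 edges and 6 nodes, so the maximum possible is C(6,2) = 15.
Density = 8/15.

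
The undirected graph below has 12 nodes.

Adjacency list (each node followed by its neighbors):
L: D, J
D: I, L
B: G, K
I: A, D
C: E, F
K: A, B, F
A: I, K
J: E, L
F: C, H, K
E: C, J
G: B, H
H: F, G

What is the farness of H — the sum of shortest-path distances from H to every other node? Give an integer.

Distances from H: A:3, B:2, C:2, D:5, E:3, F:1, G:1, I:4, J:4, K:2, L:5.
Sum = 3 + 2 + 2 + 5 + 3 + 1 + 1 + 4 + 4 + 2 + 5 = 32.

32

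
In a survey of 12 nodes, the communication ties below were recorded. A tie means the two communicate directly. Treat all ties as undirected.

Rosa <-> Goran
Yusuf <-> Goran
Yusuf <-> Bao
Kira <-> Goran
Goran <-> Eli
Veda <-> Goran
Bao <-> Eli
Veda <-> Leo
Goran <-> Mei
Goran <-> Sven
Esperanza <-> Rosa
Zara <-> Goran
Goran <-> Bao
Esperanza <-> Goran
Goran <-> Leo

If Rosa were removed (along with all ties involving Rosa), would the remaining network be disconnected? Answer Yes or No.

Even without Rosa, every remaining node can still reach every other (the residual graph is connected), so Rosa is not a cut vertex.

No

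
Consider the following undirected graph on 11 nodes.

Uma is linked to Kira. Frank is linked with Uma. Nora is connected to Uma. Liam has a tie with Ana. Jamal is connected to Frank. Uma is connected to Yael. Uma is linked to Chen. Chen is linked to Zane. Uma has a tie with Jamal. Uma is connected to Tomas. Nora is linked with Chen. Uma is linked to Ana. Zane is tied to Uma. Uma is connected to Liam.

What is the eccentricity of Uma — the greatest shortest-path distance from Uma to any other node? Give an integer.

1

Distances from Uma: Ana:1, Chen:1, Frank:1, Jamal:1, Kira:1, Liam:1, Nora:1, Tomas:1, Yael:1, Zane:1.
The largest is 1 (to Zane, Kira, Chen, Ana, Jamal, Liam, Yael, Tomas, Frank, and Nora), so the eccentricity of Uma is 1.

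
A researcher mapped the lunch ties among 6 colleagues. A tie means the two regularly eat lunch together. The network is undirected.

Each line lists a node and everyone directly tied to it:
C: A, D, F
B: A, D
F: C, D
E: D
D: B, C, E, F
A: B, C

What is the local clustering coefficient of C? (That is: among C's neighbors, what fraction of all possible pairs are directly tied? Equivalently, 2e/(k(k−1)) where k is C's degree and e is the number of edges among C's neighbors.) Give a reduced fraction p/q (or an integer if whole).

1/3

C's neighbors: A, D, and F (k = 3).
Possible neighbor pairs: C(3,2) = 3. Edges among them: D–F → e = 1.
Clustering(C) = 1/3.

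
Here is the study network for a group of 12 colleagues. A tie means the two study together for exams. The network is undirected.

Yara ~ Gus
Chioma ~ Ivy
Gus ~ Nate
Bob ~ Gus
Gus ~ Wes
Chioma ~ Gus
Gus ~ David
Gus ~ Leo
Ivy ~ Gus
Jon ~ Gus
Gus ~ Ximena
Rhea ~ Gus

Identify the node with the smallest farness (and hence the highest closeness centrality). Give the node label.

Farness (sum of distances to all others) for each node — Bob:21, Chioma:20, David:21, Gus:11, Ivy:20, Jon:21, Leo:21, Nate:21, Rhea:21, Wes:21, Ximena:21, Yara:21.
The smallest farness is 11, for Gus, so Gus has the highest closeness.

Gus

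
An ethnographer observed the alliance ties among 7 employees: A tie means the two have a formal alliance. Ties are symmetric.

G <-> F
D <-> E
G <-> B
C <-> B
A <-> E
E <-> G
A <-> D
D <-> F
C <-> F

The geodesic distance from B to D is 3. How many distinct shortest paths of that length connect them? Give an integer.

The shortest distance is 3. The length-3 paths are: B–G–E–D; B–C–F–D; B–G–F–D.
That gives 3 distinct shortest paths.

3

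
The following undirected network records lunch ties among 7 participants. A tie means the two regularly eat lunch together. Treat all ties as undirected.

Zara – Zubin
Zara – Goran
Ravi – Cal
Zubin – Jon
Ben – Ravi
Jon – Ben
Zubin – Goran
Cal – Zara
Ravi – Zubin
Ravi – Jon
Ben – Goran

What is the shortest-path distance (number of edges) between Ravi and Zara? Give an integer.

2

One shortest route is Ravi – Cal – Zara, which uses 2 edges, and Ravi and Zara are not directly tied, so nothing shorter exists. So d(Ravi,Zara) = 2.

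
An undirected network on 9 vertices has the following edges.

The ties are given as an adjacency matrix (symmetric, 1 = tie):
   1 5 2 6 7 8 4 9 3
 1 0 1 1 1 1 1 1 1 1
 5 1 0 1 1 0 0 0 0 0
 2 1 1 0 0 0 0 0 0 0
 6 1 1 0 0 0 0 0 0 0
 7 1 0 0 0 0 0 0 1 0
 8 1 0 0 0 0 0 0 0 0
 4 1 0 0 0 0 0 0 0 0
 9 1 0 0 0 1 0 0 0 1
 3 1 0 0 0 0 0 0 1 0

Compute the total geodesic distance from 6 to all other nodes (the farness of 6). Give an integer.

Distances from 6: 1:1, 2:2, 3:2, 4:2, 5:1, 7:2, 8:2, 9:2.
Sum = 1 + 2 + 2 + 2 + 1 + 2 + 2 + 2 = 14.

14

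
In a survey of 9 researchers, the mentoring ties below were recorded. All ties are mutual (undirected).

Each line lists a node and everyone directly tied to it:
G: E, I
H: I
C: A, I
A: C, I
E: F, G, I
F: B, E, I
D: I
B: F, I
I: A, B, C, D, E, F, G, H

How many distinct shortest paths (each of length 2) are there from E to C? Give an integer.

The shortest distance is 2, and the only length-2 path is E–I–C. So there is exactly 1 shortest path.

1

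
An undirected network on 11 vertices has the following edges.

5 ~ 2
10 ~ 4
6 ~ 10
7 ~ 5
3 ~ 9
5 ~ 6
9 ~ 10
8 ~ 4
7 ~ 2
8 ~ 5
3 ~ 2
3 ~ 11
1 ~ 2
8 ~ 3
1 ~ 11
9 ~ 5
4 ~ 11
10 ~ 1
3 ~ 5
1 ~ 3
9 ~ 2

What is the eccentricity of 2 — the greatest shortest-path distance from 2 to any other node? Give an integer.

3

Distances from 2: 1:1, 3:1, 4:3, 5:1, 6:2, 7:1, 8:2, 9:1, 10:2, 11:2.
The largest is 3 (to 4), so the eccentricity of 2 is 3.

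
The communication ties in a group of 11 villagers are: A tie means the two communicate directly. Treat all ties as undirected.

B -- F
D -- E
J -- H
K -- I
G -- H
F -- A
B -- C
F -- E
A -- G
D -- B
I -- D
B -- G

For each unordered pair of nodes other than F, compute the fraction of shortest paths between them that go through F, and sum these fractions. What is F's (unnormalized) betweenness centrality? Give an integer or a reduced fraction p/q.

Pairs whose geodesics pass through F — C–A: 1/2; C–E: 1/2; D–A: 2/3; G–E: 2/3; A–E: 1; A–I: 2/3; A–B: 1/2; A–K: 2/3; E–B: 1/2; E–J: 2/3; E–H: 2/3.
All other pairs contribute 0.
Summing the contributions gives betweenness(F) = 7.

7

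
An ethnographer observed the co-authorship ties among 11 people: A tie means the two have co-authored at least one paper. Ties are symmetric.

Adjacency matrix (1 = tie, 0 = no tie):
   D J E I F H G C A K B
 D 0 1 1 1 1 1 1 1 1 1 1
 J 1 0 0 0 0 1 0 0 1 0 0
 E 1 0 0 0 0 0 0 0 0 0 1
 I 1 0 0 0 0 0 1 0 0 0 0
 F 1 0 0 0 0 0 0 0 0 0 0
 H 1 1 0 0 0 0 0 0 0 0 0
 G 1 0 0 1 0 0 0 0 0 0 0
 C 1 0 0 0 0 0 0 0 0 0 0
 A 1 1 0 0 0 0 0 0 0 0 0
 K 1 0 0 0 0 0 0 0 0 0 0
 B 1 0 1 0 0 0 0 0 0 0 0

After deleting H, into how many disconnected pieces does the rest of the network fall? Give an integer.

1

H's neighbors (D and J) remain reachable from one another through other ties, so the rest of the network stays in one piece.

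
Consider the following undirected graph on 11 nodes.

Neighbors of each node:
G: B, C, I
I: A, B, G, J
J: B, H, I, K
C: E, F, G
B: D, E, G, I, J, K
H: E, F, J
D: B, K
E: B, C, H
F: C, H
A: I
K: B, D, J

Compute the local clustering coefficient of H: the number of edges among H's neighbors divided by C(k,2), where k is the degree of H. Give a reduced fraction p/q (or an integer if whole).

H's neighbors: E, F, and J (k = 3).
Possible neighbor pairs: C(3,2) = 3. Edges among them: none → e = 0.
Clustering(H) = 0/3 = 0.

0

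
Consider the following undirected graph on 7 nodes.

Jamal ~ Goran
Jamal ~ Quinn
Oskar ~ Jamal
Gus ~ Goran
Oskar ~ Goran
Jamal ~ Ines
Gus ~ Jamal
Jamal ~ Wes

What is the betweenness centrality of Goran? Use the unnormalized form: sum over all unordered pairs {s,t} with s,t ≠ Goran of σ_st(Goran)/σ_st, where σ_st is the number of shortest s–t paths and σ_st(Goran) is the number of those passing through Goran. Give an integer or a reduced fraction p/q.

Pairs whose geodesics pass through Goran — Gus–Oskar: 1/2.
All other pairs contribute 0.
Summing the contributions gives betweenness(Goran) = 1/2.

1/2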